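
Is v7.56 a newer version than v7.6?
Yes. Version numbers are compared segment by segment as integers, not as decimals: minor version 56 > 6, so v7.56 > v7.6 (even though the decimal 7.56 < 7.6).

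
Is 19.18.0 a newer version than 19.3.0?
Yes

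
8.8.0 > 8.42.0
False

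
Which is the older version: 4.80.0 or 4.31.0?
4.31.0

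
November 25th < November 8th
False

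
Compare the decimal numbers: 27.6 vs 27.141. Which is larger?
27.6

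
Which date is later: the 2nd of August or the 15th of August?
the 15th of August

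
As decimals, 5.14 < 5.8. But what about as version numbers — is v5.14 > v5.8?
True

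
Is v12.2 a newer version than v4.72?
Yes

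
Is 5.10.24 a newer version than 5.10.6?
Yes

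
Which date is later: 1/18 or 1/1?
1/18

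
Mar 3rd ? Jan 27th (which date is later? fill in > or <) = >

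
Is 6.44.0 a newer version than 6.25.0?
Yes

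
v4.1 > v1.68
True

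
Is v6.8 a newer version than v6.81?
No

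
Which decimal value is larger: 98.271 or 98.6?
98.6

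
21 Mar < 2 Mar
False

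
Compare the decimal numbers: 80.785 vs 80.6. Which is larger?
80.785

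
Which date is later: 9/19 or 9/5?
9/19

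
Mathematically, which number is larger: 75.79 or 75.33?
75.79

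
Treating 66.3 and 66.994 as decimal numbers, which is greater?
66.994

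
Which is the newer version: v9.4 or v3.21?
v9.4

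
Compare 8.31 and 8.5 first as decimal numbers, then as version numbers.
As decimals: 8.31 < 8.5. As versions: v8.31 > v8.5 (minor version 31 > 5).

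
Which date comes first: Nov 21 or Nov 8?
Nov 8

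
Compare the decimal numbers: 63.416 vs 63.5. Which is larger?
63.5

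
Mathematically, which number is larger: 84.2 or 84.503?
84.503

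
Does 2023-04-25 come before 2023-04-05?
No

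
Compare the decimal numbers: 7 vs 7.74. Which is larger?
7.74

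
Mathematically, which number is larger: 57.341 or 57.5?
57.5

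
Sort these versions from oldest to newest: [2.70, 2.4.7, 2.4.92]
[2.4.7, 2.4.92, 2.70]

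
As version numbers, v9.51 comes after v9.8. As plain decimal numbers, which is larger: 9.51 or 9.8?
9.8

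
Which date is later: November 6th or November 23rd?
November 23rd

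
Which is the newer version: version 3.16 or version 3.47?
version 3.47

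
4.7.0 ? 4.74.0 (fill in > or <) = <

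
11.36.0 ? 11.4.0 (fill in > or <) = >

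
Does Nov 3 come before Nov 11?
Yes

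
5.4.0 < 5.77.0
True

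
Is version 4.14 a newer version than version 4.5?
Yes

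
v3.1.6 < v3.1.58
True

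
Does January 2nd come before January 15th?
Yes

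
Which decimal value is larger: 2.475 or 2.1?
2.475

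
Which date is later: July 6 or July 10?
July 10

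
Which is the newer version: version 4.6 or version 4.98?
version 4.98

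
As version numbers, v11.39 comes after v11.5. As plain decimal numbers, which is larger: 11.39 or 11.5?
11.5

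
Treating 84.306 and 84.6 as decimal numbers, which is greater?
84.6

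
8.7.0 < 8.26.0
True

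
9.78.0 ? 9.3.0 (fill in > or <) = >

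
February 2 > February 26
False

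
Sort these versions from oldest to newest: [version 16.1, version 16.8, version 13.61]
[version 13.61, version 16.1, version 16.8]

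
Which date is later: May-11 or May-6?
May-11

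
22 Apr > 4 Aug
False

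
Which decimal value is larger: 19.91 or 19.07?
19.91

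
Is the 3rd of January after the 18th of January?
No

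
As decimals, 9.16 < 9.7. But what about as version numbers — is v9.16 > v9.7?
True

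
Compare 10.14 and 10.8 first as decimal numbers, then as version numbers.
As decimals: 10.14 < 10.8. As versions: v10.14 > v10.8 (minor version 14 > 8).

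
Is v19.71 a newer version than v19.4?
Yes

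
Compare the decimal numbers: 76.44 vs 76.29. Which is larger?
76.44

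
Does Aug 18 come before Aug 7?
No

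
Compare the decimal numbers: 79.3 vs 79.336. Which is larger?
79.336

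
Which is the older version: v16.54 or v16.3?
v16.3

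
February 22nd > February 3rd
True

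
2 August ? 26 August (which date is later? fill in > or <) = <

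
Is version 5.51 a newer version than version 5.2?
Yes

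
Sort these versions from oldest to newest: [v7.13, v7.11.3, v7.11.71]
[v7.11.3, v7.11.71, v7.13]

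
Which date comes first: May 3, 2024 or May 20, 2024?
May 3, 2024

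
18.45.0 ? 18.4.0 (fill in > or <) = >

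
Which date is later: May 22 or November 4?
November 4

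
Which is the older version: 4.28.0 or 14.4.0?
4.28.0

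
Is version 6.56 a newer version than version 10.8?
No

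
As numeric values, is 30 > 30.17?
False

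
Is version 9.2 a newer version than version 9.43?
No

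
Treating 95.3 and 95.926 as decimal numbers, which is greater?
95.926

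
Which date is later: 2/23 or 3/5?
3/5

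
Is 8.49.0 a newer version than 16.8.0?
No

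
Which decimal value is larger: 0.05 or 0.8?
0.8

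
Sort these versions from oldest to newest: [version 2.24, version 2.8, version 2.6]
[version 2.6, version 2.8, version 2.24]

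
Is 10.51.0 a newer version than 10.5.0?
Yes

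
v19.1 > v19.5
False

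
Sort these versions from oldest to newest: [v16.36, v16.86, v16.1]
[v16.1, v16.36, v16.86]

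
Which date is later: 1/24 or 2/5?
2/5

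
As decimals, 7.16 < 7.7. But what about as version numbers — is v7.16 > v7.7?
True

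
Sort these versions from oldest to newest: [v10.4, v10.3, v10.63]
[v10.3, v10.4, v10.63]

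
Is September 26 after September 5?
Yes. Day 26 comes after day 5 in September — this is a date comparison, not a decimal one (the decimal 9.26 would be smaller than 9.5).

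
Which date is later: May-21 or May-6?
May-21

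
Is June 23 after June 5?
Yes. Day 23 comes after day 5 in June — this is a date comparison, not a decimal one (the decimal 6.23 would be smaller than 6.5).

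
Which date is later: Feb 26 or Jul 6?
Jul 6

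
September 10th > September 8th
True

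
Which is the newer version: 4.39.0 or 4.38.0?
4.39.0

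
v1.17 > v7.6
False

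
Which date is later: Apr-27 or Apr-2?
Apr-27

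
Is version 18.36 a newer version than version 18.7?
Yes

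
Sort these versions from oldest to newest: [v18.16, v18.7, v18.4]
[v18.4, v18.7, v18.16]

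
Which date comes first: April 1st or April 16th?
April 1st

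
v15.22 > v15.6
True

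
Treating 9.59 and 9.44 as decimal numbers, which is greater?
9.59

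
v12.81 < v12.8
False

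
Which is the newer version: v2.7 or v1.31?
v2.7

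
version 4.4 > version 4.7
False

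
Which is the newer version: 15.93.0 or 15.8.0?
15.93.0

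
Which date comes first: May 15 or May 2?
May 2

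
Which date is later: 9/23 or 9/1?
9/23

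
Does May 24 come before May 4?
No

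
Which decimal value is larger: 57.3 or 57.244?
57.3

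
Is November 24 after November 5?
Yes. Day 24 comes after day 5 in November — this is a date comparison, not a decimal one (the decimal 11.24 would be smaller than 11.5).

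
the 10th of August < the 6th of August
False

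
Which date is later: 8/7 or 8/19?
8/19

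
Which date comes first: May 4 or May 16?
May 4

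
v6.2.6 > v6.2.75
False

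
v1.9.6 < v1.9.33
True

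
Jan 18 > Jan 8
True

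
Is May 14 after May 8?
Yes. Day 14 comes after day 8 in May — this is a date comparison, not a decimal one (the decimal 5.14 would be smaller than 5.8).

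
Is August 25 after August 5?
Yes. Day 25 comes after day 5 in August — this is a date comparison, not a decimal one (the decimal 8.25 would be smaller than 8.5).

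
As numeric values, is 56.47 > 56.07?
True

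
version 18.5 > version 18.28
False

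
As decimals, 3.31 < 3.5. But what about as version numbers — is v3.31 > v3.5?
True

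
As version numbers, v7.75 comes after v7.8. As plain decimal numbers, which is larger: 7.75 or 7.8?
7.8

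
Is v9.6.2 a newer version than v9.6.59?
No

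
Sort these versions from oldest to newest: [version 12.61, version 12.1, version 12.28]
[version 12.1, version 12.28, version 12.61]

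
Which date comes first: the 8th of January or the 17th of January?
the 8th of January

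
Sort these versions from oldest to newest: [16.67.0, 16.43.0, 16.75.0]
[16.43.0, 16.67.0, 16.75.0]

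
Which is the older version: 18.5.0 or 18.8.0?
18.5.0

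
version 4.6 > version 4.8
False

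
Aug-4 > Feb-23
True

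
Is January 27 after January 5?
Yes. Day 27 comes after day 5 in January — this is a date comparison, not a decimal one (the decimal 1.27 would be smaller than 1.5).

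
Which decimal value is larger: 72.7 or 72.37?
72.7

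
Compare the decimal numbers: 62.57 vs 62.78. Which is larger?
62.78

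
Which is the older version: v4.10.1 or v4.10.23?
v4.10.1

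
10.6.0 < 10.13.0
True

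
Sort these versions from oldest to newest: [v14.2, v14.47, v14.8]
[v14.2, v14.8, v14.47]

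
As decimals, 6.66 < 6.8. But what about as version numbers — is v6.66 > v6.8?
True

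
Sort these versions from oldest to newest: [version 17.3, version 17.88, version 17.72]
[version 17.3, version 17.72, version 17.88]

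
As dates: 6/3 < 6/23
True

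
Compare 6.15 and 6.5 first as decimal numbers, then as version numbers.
As decimals: 6.15 < 6.5. As versions: v6.15 > v6.5 (minor version 15 > 5).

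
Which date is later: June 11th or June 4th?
June 11th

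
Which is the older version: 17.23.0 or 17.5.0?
17.5.0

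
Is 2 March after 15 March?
No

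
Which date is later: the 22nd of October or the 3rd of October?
the 22nd of October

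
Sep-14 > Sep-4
True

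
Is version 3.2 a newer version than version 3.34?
No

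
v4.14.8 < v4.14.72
True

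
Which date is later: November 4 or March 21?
November 4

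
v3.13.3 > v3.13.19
False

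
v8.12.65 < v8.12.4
False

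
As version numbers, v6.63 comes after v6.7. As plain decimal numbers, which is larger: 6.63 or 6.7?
6.7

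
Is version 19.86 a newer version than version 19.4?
Yes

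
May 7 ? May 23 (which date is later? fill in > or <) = <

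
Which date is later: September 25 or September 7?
September 25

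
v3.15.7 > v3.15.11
False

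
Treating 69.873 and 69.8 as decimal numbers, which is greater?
69.873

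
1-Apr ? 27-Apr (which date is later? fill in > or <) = <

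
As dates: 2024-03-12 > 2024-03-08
True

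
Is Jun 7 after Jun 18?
No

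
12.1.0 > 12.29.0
False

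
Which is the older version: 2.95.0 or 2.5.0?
2.5.0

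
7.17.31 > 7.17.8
True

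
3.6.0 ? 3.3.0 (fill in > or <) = >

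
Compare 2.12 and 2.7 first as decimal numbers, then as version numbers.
As decimals: 2.12 < 2.7. As versions: v2.12 > v2.7 (minor version 12 > 7).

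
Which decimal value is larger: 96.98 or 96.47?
96.98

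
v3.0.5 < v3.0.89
True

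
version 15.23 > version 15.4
True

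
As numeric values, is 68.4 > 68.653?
False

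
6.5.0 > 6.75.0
False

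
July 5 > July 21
False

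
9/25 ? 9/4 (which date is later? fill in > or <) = >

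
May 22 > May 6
True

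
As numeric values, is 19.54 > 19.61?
False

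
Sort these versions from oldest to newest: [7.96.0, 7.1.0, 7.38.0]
[7.1.0, 7.38.0, 7.96.0]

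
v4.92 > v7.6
False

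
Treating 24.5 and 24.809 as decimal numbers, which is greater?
24.809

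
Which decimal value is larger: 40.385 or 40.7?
40.7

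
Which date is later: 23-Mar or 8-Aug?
8-Aug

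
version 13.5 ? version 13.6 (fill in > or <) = <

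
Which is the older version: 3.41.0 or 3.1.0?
3.1.0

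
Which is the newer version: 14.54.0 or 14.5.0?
14.54.0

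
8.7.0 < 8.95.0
True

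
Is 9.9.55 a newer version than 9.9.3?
Yes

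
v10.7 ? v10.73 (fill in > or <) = <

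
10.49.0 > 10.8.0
True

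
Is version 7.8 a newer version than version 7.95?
No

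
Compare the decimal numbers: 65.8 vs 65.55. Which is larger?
65.8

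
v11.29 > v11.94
False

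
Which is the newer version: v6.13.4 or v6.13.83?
v6.13.83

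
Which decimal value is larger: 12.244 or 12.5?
12.5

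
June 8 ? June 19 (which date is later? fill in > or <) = <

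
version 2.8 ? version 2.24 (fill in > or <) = <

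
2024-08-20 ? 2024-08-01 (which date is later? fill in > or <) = >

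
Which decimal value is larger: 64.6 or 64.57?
64.6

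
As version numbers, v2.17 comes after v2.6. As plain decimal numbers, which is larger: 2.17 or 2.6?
2.6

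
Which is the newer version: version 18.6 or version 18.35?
version 18.35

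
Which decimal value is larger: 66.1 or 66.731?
66.731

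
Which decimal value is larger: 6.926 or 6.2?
6.926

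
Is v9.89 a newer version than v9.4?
Yes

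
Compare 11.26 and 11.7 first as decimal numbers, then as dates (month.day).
As decimals: 11.26 < 11.7. As dates: 11/26 is later than 11/7 (day 26 > day 7).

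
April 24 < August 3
True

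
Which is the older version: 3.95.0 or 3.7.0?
3.7.0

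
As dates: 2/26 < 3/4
True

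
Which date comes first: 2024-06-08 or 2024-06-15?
2024-06-08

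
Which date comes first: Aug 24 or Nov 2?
Aug 24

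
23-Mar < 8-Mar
False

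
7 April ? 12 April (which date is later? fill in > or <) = <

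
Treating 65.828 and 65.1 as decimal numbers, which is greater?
65.828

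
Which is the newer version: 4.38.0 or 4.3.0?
4.38.0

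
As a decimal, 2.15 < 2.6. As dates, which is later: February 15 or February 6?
February 15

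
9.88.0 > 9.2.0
True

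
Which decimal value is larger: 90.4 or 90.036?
90.4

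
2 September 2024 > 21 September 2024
False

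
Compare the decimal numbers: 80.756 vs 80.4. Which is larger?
80.756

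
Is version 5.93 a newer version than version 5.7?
Yes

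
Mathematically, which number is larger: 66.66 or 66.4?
66.66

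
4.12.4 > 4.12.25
False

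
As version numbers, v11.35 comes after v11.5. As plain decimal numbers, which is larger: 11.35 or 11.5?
11.5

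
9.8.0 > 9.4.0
True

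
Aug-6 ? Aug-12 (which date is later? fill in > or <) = <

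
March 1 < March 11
True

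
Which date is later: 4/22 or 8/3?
8/3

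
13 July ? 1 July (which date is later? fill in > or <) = >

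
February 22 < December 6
True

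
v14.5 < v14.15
True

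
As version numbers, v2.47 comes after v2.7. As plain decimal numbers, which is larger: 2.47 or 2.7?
2.7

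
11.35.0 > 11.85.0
False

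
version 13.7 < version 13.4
False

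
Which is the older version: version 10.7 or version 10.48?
version 10.7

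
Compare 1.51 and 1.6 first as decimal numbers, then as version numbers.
As decimals: 1.51 < 1.6. As versions: v1.51 > v1.6 (minor version 51 > 6).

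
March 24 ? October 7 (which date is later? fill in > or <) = <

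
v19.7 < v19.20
True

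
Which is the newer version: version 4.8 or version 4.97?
version 4.97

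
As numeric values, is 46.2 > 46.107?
True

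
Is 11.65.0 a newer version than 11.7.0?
Yes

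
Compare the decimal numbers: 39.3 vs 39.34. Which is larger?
39.34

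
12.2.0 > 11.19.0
True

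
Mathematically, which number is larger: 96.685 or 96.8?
96.8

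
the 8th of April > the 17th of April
False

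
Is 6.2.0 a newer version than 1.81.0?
Yes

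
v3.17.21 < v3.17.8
False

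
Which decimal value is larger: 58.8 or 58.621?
58.8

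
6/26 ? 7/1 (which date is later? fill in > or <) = <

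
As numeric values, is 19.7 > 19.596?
True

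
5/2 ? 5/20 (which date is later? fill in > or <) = <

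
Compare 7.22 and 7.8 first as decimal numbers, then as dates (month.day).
As decimals: 7.22 < 7.8. As dates: 7/22 is later than 7/8 (day 22 > day 8).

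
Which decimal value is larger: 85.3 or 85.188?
85.3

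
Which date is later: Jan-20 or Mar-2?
Mar-2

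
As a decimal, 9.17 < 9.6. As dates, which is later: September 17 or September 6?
September 17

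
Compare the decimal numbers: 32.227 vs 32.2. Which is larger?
32.227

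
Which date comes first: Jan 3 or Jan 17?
Jan 3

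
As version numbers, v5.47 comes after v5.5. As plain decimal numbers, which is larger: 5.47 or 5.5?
5.5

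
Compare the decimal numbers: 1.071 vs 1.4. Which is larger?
1.4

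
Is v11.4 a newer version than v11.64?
No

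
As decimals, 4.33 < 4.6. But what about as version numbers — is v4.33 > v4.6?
True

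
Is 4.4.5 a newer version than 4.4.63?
No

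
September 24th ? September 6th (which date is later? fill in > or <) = >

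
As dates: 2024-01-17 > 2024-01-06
True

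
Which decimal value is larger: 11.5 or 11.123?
11.5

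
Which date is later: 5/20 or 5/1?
5/20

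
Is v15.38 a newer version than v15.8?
Yes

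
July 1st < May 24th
False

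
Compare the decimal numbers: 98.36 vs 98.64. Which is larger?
98.64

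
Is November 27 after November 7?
Yes. Day 27 comes after day 7 in November — this is a date comparison, not a decimal one (the decimal 11.27 would be smaller than 11.7).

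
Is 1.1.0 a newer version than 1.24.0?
No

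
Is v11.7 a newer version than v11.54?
No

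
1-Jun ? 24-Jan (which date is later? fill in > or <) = >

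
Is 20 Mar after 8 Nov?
No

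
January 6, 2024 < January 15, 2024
True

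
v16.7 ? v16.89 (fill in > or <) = <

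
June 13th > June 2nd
True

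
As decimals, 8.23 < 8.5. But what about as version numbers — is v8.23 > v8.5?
True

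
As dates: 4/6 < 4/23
True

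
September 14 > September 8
True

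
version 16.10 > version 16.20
False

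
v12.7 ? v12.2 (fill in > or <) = >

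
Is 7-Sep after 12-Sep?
No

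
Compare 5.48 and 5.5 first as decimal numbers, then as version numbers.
As decimals: 5.48 < 5.5. As versions: v5.48 > v5.5 (minor version 48 > 5).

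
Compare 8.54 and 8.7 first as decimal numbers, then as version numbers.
As decimals: 8.54 < 8.7. As versions: v8.54 > v8.7 (minor version 54 > 7).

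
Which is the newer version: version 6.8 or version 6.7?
version 6.8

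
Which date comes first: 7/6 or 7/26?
7/6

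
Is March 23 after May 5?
No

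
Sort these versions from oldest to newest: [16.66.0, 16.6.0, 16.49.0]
[16.6.0, 16.49.0, 16.66.0]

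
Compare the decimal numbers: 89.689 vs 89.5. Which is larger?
89.689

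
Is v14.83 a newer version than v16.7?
No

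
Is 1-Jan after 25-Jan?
No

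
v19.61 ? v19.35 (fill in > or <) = >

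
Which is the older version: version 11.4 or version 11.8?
version 11.4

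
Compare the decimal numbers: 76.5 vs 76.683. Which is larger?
76.683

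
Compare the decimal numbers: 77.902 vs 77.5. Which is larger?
77.902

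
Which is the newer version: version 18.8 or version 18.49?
version 18.49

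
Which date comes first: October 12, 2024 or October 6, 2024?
October 6, 2024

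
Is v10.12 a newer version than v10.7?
Yes. Version numbers are compared segment by segment as integers, not as decimals: minor version 12 > 7, so v10.12 > v10.7 (even though the decimal 10.12 < 10.7).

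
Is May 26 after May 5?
Yes. Day 26 comes after day 5 in May — this is a date comparison, not a decimal one (the decimal 5.26 would be smaller than 5.5).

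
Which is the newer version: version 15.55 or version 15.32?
version 15.55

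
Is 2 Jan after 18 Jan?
No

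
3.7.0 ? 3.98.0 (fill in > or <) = <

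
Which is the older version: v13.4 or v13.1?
v13.1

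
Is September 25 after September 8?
Yes. Day 25 comes after day 8 in September — this is a date comparison, not a decimal one (the decimal 9.25 would be smaller than 9.8).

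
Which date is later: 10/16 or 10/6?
10/16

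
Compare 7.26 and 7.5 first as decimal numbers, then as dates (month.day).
As decimals: 7.26 < 7.5. As dates: 7/26 is later than 7/5 (day 26 > day 5).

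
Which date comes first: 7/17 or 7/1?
7/1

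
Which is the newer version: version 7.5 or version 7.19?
version 7.19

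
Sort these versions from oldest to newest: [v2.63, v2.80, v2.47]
[v2.47, v2.63, v2.80]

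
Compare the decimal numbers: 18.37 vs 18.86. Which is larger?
18.86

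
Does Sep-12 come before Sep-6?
No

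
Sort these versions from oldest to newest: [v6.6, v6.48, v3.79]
[v3.79, v6.6, v6.48]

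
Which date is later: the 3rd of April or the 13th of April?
the 13th of April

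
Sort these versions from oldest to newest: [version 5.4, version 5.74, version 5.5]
[version 5.4, version 5.5, version 5.74]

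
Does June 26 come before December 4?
Yes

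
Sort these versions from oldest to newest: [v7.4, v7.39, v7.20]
[v7.4, v7.20, v7.39]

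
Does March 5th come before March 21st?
Yes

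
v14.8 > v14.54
False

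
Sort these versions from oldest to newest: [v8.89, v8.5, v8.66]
[v8.5, v8.66, v8.89]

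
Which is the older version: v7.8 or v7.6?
v7.6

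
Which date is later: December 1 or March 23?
December 1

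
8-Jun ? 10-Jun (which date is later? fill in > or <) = <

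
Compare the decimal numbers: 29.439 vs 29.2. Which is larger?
29.439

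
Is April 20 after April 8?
Yes. Day 20 comes after day 8 in April — this is a date comparison, not a decimal one (the decimal 4.20 would be smaller than 4.8).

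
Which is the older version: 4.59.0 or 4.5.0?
4.5.0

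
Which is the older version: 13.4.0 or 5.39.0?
5.39.0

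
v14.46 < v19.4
True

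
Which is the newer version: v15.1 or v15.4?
v15.4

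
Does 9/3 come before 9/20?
Yes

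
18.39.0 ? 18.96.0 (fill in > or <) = <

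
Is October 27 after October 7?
Yes. Day 27 comes after day 7 in October — this is a date comparison, not a decimal one (the decimal 10.27 would be smaller than 10.7).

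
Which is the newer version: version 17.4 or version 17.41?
version 17.41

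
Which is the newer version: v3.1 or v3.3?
v3.3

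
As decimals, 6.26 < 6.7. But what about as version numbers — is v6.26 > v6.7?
True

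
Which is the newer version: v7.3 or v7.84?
v7.84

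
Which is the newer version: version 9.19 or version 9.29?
version 9.29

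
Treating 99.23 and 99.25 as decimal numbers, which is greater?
99.25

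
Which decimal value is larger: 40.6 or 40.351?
40.6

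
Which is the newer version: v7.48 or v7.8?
v7.48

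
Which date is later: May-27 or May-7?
May-27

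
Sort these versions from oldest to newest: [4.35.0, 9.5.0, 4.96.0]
[4.35.0, 4.96.0, 9.5.0]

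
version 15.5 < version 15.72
True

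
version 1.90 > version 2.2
False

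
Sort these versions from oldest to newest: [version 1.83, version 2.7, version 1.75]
[version 1.75, version 1.83, version 2.7]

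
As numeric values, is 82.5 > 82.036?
True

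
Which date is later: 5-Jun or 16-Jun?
16-Jun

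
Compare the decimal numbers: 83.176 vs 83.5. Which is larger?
83.5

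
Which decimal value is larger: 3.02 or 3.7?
3.7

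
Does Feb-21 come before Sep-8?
Yes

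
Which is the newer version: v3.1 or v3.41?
v3.41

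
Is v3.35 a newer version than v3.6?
Yes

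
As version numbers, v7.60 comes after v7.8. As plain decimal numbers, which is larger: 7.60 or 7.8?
7.8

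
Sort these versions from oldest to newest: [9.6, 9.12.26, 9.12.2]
[9.6, 9.12.2, 9.12.26]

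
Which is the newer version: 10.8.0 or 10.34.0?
10.34.0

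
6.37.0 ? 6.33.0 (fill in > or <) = >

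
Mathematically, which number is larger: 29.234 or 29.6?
29.6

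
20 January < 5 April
True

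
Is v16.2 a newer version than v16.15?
No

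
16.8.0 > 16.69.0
False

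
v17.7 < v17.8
True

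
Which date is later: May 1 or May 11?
May 11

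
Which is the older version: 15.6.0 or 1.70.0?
1.70.0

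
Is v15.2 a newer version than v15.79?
No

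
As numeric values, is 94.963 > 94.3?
True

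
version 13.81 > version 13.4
True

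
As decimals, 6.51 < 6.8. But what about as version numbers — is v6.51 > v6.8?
True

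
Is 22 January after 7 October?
No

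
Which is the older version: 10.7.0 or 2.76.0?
2.76.0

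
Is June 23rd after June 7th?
Yes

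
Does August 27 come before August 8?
No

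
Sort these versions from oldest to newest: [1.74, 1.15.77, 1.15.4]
[1.15.4, 1.15.77, 1.74]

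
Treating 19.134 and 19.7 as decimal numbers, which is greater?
19.7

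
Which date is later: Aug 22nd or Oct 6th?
Oct 6th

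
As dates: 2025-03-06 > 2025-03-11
False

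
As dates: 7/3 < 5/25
False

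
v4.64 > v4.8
True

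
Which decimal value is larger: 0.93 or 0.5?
0.93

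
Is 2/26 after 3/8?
No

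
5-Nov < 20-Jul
False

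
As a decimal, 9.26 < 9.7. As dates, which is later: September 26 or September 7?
September 26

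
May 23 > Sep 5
False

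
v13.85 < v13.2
False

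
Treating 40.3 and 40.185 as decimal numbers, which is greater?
40.3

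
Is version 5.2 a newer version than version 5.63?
No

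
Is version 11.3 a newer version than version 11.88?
No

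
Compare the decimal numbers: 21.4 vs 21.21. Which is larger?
21.4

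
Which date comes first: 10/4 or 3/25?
3/25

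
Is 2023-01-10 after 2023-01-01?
Yes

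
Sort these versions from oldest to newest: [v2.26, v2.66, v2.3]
[v2.3, v2.26, v2.66]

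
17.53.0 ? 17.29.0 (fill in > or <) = >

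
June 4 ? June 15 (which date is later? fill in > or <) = <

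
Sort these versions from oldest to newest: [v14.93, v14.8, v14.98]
[v14.8, v14.93, v14.98]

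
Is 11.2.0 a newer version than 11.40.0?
No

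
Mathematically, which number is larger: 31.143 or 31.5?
31.5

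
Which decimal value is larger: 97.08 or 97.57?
97.57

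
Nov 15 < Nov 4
False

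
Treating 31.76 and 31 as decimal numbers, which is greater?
31.76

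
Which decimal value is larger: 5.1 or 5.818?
5.818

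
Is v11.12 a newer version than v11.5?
Yes. Version numbers are compared segment by segment as integers, not as decimals: minor version 12 > 5, so v11.12 > v11.5 (even though the decimal 11.12 < 11.5).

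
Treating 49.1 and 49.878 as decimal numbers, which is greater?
49.878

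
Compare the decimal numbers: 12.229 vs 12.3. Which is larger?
12.3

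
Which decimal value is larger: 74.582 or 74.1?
74.582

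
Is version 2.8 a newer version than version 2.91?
No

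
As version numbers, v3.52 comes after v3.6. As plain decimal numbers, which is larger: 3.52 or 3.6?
3.6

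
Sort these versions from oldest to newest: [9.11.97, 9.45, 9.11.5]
[9.11.5, 9.11.97, 9.45]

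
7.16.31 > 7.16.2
True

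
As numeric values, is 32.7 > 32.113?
True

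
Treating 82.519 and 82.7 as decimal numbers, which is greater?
82.7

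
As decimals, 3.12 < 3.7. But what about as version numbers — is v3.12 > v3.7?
True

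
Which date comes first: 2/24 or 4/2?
2/24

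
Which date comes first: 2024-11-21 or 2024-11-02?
2024-11-02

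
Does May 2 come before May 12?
Yes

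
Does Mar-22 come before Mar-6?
No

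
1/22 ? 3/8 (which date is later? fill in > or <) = <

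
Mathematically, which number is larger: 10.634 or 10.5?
10.634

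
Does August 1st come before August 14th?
Yes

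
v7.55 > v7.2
True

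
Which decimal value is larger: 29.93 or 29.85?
29.93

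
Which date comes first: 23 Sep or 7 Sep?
7 Sep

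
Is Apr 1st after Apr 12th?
No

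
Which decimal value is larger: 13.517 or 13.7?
13.7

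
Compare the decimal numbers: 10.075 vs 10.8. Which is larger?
10.8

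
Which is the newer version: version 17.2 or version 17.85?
version 17.85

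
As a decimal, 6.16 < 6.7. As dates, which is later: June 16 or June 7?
June 16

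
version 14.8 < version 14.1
False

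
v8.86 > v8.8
True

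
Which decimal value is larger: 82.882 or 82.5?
82.882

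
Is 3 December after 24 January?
Yes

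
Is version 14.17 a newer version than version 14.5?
Yes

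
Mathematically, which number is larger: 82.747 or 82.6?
82.747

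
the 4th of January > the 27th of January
False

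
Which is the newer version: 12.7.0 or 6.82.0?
12.7.0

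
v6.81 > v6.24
True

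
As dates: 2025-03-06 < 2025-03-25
True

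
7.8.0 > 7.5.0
True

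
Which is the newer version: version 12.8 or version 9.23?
version 12.8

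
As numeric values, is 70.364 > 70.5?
False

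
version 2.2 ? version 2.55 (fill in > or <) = <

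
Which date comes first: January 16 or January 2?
January 2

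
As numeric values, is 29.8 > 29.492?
True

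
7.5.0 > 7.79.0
False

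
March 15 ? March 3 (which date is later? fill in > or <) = >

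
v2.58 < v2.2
False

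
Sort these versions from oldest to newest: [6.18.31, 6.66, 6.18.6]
[6.18.6, 6.18.31, 6.66]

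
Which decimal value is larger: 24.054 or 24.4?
24.4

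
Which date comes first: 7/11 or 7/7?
7/7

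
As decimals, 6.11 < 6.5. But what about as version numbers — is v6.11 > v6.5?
True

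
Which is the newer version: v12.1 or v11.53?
v12.1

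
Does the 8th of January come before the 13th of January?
Yes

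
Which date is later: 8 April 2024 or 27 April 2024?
27 April 2024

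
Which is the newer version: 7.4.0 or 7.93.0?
7.93.0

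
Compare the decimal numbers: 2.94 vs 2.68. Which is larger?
2.94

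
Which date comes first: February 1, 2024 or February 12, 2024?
February 1, 2024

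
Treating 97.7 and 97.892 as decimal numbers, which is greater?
97.892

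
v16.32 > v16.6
True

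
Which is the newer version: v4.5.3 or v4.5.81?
v4.5.81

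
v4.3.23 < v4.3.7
False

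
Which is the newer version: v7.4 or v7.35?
v7.35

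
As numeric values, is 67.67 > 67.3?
True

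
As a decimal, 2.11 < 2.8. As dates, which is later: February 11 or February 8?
February 11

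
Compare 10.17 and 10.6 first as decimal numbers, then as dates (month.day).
As decimals: 10.17 < 10.6. As dates: 10/17 is later than 10/6 (day 17 > day 6).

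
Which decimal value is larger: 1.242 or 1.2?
1.242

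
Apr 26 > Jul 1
False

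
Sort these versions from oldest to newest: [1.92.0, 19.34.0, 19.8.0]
[1.92.0, 19.8.0, 19.34.0]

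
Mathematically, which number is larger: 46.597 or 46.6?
46.6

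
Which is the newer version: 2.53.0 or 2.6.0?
2.53.0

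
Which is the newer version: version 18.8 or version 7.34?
version 18.8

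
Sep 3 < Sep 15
True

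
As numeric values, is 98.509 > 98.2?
True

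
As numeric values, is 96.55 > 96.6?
False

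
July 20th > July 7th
True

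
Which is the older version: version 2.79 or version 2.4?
version 2.4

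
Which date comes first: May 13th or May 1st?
May 1st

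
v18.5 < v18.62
True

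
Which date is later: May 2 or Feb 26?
May 2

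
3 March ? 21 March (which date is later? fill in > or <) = <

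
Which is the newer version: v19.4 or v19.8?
v19.8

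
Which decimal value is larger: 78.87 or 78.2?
78.87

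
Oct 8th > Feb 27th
True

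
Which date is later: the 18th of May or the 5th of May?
the 18th of May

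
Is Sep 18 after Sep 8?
Yes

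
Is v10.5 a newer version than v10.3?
Yes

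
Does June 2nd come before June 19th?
Yes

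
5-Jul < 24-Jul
True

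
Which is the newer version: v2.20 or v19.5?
v19.5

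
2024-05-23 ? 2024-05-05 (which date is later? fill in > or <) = >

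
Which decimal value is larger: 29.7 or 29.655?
29.7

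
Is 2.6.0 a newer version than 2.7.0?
No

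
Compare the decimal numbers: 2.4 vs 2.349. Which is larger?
2.4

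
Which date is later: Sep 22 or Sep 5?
Sep 22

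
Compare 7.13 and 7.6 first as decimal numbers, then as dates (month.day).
As decimals: 7.13 < 7.6. As dates: 7/13 is later than 7/6 (day 13 > day 6).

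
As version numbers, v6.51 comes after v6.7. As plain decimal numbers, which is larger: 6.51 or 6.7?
6.7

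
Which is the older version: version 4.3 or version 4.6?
version 4.3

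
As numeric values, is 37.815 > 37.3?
True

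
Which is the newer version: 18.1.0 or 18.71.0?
18.71.0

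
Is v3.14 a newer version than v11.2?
No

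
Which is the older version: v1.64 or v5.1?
v1.64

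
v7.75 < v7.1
False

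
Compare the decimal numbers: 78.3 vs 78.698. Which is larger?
78.698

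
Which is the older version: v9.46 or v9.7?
v9.7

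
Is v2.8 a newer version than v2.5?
Yes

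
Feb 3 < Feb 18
True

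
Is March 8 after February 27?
Yes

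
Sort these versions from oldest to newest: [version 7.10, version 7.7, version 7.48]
[version 7.7, version 7.10, version 7.48]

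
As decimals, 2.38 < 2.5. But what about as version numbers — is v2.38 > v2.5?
True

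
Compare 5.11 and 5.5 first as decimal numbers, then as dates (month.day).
As decimals: 5.11 < 5.5. As dates: 5/11 is later than 5/5 (day 11 > day 5).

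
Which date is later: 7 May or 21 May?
21 May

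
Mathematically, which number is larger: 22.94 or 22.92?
22.94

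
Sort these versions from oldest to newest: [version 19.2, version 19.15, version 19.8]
[version 19.2, version 19.8, version 19.15]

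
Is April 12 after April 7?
Yes. Day 12 comes after day 7 in April — this is a date comparison, not a decimal one (the decimal 4.12 would be smaller than 4.7).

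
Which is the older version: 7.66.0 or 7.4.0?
7.4.0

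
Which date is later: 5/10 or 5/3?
5/10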